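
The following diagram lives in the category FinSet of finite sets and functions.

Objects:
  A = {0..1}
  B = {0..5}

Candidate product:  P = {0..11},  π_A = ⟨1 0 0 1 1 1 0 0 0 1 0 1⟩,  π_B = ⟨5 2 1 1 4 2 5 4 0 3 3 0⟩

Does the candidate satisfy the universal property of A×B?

|A|·|B| = 2·6 = 12;  |P| = 12
Check the pairing map k ↦ (π_A(k), π_B(k)):
  0 ↦ (1,5)
  1 ↦ (0,2)
  2 ↦ (0,1)
  3 ↦ (1,1)
  4 ↦ (1,4)
  5 ↦ (1,2)
  6 ↦ (0,5)
  7 ↦ (0,4)
  8 ↦ (0,0)
  9 ↦ (1,3)
  10 ↦ (0,3)
  11 ↦ (1,0)
distinct pairs in image: 12 / 12 needed
  → bijection onto A×B; projections well-typed.

Answer: VALID PRODUCT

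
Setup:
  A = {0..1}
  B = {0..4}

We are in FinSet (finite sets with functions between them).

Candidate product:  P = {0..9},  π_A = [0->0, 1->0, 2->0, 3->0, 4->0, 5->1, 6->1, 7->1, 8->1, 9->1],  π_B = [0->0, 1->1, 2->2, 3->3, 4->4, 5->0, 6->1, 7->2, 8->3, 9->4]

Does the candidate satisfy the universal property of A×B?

|A|·|B| = 2·5 = 10;  |P| = 10
Check the pairing map k ↦ (π_A(k), π_B(k)):
  0 -> (0,0)
  1 -> (0,1)
  2 -> (0,2)
  3 -> (0,3)
  4 -> (0,4)
  5 -> (1,0)
  6 -> (1,1)
  7 -> (1,2)
  8 -> (1,3)
  9 -> (1,4)
distinct pairs in image: 10 / 10 needed
  → bijection onto A×B; projections well-typed.

Answer: VALID PRODUCT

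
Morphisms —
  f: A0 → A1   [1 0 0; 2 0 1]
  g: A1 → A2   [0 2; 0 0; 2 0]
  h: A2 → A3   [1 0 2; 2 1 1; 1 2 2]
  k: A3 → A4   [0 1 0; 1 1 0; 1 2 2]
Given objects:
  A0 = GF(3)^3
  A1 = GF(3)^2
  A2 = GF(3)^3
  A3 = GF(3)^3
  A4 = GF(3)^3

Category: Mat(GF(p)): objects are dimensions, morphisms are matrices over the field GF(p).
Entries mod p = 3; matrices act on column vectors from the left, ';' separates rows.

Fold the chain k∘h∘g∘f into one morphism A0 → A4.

Answer: [1 0 1; 0 0 0; 2 0 2]

Work:
  e0=[1,0,0] f→[1,2] g→[1,0,2] h→[2,1,2] k→[1,0,2]
  e1=[0,1,0] f→[0,0] g→[0,0,0] h→[0,0,0] k→[0,0,0]
  e2=[0,0,1] f→[0,1] g→[2,0,0] h→[2,1,2] k→[1,0,2]
result: [1 0 1; 0 0 0; 2 0 2]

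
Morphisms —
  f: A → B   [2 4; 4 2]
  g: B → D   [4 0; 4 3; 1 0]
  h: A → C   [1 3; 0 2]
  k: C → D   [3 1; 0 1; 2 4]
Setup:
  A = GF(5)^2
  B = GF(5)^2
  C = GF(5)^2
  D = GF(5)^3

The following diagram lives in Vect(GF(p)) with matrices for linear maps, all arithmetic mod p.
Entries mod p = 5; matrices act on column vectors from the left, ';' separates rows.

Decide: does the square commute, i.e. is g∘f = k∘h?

Answer: COMMUTES

Work:
1) trace f;g:
  e0=⟨1,0⟩ f→⟨2,4⟩ g→⟨3,0,2⟩
  e1=⟨0,1⟩ f→⟨4,2⟩ g→⟨1,2,4⟩
  result₁ = [3 1; 0 2; 2 4]
2) trace h;k:
  e0=⟨1,0⟩ h→⟨1,0⟩ k→⟨3,0,2⟩
  e1=⟨0,1⟩ h→⟨3,2⟩ k→⟨1,2,4⟩
  result₂ = [3 1; 0 2; 2 4]
Equal? equal; square commutes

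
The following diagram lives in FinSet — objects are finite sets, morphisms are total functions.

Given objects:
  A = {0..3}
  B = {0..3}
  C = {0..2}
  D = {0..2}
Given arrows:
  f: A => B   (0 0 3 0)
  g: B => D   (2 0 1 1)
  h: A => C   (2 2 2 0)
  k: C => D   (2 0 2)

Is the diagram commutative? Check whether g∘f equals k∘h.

1) trace f;g:
  0 f=>0 g=>2
  1 f=>0 g=>2
  2 f=>3 g=>1
  3 f=>0 g=>2
  result₁ = (2 2 1 2)
2) trace h;k:
  0 h=>2 k=>2
  1 h=>2 k=>2
  2 h=>2 k=>2
  3 h=>0 k=>2
  result₂ = (2 2 2 2)
Equal? NO — does not commute

Answer: DOES NOT COMMUTE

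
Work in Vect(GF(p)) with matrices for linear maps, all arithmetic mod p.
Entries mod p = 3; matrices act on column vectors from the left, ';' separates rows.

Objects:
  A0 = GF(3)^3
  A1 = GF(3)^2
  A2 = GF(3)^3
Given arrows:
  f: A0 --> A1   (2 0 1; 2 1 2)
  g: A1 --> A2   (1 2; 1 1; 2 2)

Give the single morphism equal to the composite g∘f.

Answer: (0 2 2; 1 1 0; 2 2 0)

Derivation:
  e0=(1,0,0) f-->(2,2) g-->(0,1,2)
  e1=(0,1,0) f-->(0,1) g-->(2,1,2)
  e2=(0,0,1) f-->(1,2) g-->(2,0,0)
⟦path⟧: (0 2 2; 1 1 0; 2 2 0)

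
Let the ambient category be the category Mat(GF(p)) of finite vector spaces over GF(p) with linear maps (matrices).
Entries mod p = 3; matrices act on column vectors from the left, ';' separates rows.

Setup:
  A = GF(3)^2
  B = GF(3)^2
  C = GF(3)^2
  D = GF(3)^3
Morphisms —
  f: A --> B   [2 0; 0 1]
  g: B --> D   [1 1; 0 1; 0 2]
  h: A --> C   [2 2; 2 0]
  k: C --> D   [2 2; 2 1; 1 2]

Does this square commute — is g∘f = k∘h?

1) trace f;g:
  e0=[1,0] f-->[2,0] g-->[2,0,0]
  e1=[0,1] f-->[0,1] g-->[1,1,2]
  result₁ = [2 1; 0 1; 0 2]
2) trace h;k:
  e0=[1,0] h-->[2,2] k-->[2,0,0]
  e1=[0,1] h-->[2,0] k-->[1,1,2]
  result₂ = [2 1; 0 1; 0 2]
Equal? equal; square commutes

Answer: COMMUTES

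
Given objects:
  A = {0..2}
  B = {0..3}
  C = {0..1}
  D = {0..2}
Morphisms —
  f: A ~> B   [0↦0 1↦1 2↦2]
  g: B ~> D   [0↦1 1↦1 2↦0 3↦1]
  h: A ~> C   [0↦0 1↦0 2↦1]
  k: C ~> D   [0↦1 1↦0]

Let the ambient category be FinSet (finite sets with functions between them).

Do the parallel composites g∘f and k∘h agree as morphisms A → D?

Answer: COMMUTES

Work:
Path 1 = f;g:
  0 f~>0 g~>1
  1 f~>1 g~>1
  2 f~>2 g~>0
  ⟦path⟧₁ = [0↦1 1↦1 2↦0]
Path 2 = h;k:
  0 h~>0 k~>1
  1 h~>0 k~>1
  2 h~>1 k~>0
  ⟦path⟧₂ = [0↦1 1↦1 2↦0]
Equal? equal; square commutes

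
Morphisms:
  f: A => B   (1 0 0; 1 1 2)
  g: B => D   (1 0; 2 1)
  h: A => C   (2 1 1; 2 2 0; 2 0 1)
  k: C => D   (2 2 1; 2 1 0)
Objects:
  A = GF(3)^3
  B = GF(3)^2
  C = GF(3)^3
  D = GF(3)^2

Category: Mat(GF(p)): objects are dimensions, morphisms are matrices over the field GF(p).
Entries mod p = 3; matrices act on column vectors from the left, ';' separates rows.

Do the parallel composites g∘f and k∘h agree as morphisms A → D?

Along f;g (path 1):
  e0=[1,0,0] f=>[1,1] g=>[1,0]
  e1=[0,1,0] f=>[0,1] g=>[0,1]
  e2=[0,0,1] f=>[0,2] g=>[0,2]
  ⟦path⟧₁ = (1 0 0; 0 1 2)
Along h;k (path 2):
  e0=[1,0,0] h=>[2,2,2] k=>[1,0]
  e1=[0,1,0] h=>[1,2,0] k=>[0,1]
  e2=[0,0,1] h=>[1,0,1] k=>[0,2]
  ⟦path⟧₂ = (1 0 0; 0 1 2)
Equal? YES — commutes

Answer: COMMUTES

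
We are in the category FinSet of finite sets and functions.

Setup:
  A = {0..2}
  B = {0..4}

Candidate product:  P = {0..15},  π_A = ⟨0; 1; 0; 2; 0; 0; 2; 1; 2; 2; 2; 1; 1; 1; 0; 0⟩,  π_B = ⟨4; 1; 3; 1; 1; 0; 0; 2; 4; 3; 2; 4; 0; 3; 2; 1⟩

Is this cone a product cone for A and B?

|A|·|B| = 3·5 = 15;  |P| = 16
  → cardinalities differ; no bijection possible.

Answer: NOT A VALID PRODUCT — |P|=16 ≠ |A|·|B|=15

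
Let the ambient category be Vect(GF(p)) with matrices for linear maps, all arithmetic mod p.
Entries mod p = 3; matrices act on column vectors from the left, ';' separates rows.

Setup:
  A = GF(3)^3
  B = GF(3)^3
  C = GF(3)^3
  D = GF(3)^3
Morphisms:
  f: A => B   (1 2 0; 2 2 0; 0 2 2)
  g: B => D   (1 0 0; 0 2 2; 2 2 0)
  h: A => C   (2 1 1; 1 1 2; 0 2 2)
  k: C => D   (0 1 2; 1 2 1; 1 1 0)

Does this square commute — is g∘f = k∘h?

Answer: COMMUTES

Work:
1) trace f;g:
  e0=(1,0,0) f=>(1,2,0) g=>(1,1,0)
  e1=(0,1,0) f=>(2,2,2) g=>(2,2,2)
  e2=(0,0,1) f=>(0,0,2) g=>(0,1,0)
  composite₁ = (1 2 0; 1 2 1; 0 2 0)
2) trace h;k:
  e0=(1,0,0) h=>(2,1,0) k=>(1,1,0)
  e1=(0,1,0) h=>(1,1,2) k=>(2,2,2)
  e2=(0,0,1) h=>(1,2,2) k=>(0,1,0)
  composite₂ = (1 2 0; 1 2 1; 0 2 0)
Equal? equal; square commutes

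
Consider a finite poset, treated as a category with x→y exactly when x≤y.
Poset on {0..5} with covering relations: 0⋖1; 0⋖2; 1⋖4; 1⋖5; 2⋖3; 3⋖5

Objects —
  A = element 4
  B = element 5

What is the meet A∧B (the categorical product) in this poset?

Common predecessors of 4,5: {0,1}
  0 ≤ 1
  1 ≤ 1
glb = 1

Answer: A∧B = 1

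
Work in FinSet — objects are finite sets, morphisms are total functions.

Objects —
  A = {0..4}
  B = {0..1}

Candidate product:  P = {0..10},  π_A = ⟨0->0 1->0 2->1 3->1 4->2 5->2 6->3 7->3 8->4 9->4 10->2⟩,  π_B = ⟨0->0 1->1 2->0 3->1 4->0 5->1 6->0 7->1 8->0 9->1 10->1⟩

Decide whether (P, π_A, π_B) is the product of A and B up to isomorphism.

Answer: NOT A VALID PRODUCT — |P|=11 ≠ |A|·|B|=10

Derivation:
|A|·|B| = 5·2 = 10;  |P| = 11
  → cardinalities differ; no bijection possible.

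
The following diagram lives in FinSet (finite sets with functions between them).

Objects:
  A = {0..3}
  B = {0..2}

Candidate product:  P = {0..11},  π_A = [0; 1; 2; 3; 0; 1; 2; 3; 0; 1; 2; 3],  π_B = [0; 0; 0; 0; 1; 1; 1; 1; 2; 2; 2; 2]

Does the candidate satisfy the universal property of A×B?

Answer: VALID PRODUCT

Derivation:
|A|·|B| = 4·3 = 12;  |P| = 12
Check the pairing map k ↦ (π_A(k), π_B(k)):
  0 : (0,0)
  1 : (1,0)
  2 : (2,0)
  3 : (3,0)
  4 : (0,1)
  5 : (1,1)
  6 : (2,1)
  7 : (3,1)
  8 : (0,2)
  9 : (1,2)
  10 : (2,2)
  11 : (3,2)
distinct pairs in image: 12 / 12 needed
  → bijection onto A×B; projections well-typed.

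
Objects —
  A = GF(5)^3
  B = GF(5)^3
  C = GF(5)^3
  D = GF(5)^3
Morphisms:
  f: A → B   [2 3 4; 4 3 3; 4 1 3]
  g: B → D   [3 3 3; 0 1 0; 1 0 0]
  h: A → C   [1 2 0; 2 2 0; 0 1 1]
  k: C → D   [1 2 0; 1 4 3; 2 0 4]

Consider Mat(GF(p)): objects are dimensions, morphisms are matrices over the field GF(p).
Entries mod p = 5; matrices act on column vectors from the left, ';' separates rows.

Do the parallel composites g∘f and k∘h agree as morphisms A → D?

Answer: COMMUTES

Derivation:
1) trace f;g:
  e0=(1,0,0) f→(2,4,4) g→(0,4,2)
  e1=(0,1,0) f→(3,3,1) g→(1,3,3)
  e2=(0,0,1) f→(4,3,3) g→(0,3,4)
  result₁ = [0 1 0; 4 3 3; 2 3 4]
2) trace h;k:
  e0=(1,0,0) h→(1,2,0) k→(0,4,2)
  e1=(0,1,0) h→(2,2,1) k→(1,3,3)
  e2=(0,0,1) h→(0,0,1) k→(0,3,4)
  result₂ = [0 1 0; 4 3 3; 2 3 4]
Equal? YES — commutes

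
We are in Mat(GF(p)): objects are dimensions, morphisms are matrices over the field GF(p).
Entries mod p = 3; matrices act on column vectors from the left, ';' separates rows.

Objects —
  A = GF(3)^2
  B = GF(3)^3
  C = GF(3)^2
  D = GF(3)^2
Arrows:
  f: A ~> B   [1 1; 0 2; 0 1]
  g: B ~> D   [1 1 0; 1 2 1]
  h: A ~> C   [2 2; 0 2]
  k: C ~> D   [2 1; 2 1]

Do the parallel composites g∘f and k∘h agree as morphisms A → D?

Along f;g (path 1):
  e0=[1,0] f~>[1,0,0] g~>[1,1]
  e1=[0,1] f~>[1,2,1] g~>[0,0]
  composite₁ = [1 0; 1 0]
Along h;k (path 2):
  e0=[1,0] h~>[2,0] k~>[1,1]
  e1=[0,1] h~>[2,2] k~>[0,0]
  composite₂ = [1 0; 1 0]
Equal? YES — commutes

Answer: COMMUTES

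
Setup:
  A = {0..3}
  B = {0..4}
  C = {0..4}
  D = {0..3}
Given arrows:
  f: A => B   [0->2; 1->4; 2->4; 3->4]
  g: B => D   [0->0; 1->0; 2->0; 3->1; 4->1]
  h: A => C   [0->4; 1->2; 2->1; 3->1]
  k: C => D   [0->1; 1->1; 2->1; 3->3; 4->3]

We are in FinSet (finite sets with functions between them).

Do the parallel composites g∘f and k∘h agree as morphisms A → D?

Answer: DOES NOT COMMUTE

Trace:
1) trace f;g:
  0 f=>2 g=>0
  1 f=>4 g=>1
  2 f=>4 g=>1
  3 f=>4 g=>1
  composite₁ = [0->0; 1->1; 2->1; 3->1]
2) trace h;k:
  0 h=>4 k=>3
  1 h=>2 k=>1
  2 h=>1 k=>1
  3 h=>1 k=>1
  composite₂ = [0->3; 1->1; 2->1; 3->1]
Equal? distinct morphisms ✗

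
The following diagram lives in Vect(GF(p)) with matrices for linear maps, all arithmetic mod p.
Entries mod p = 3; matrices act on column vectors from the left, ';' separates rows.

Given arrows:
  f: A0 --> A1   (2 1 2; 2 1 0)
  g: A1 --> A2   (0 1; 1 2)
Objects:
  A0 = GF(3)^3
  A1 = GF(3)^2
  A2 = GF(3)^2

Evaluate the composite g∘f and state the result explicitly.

  e0=[1,0,0] f-->[2,2] g-->[2,0]
  e1=[0,1,0] f-->[1,1] g-->[1,0]
  e2=[0,0,1] f-->[2,0] g-->[0,2]
composite: (2 1 0; 0 0 2)

Answer: (2 1 0; 0 0 2)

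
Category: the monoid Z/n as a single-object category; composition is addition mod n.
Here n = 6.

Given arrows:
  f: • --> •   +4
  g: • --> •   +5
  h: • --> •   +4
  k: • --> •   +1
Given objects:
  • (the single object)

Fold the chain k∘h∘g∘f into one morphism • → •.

  0 +4≡4 +5≡3 +4≡1 +1≡2  (mod 6)
⟦path⟧: +2

Answer: +2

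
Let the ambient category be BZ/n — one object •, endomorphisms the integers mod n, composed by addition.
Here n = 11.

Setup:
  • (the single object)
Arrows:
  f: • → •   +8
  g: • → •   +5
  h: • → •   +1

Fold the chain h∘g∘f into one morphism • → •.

  0 +8≡8 +5≡2 +1≡3  (mod 11)
composite: +3

Answer: +3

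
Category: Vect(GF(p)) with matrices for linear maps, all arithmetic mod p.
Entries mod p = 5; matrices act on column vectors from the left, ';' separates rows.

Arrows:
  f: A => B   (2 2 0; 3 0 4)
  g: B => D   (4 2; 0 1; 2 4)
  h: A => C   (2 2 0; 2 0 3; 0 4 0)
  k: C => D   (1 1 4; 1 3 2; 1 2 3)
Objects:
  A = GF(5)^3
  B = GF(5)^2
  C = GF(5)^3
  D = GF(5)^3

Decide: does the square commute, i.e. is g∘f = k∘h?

Answer: COMMUTES

Derivation:
1) trace f;g:
  e0=(1,0,0) f=>(2,3) g=>(4,3,1)
  e1=(0,1,0) f=>(2,0) g=>(3,0,4)
  e2=(0,0,1) f=>(0,4) g=>(3,4,1)
  result₁ = (4 3 3; 3 0 4; 1 4 1)
2) trace h;k:
  e0=(1,0,0) h=>(2,2,0) k=>(4,3,1)
  e1=(0,1,0) h=>(2,0,4) k=>(3,0,4)
  e2=(0,0,1) h=>(0,3,0) k=>(3,4,1)
  result₂ = (4 3 3; 3 0 4; 1 4 1)
Equal? equal; square commutes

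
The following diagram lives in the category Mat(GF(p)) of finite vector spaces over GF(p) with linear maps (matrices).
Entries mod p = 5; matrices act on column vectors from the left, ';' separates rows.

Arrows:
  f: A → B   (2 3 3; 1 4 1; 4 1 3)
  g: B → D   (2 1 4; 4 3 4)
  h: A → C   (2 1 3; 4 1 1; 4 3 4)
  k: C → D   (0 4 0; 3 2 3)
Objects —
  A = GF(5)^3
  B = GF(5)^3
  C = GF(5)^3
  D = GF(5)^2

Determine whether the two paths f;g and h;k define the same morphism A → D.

Along f;g (path 1):
  e0=(1,0,0) f→(2,1,4) g→(1,2)
  e1=(0,1,0) f→(3,4,1) g→(4,3)
  e2=(0,0,1) f→(3,1,3) g→(4,2)
  result₁ = (1 4 4; 2 3 2)
Along h;k (path 2):
  e0=(1,0,0) h→(2,4,4) k→(1,1)
  e1=(0,1,0) h→(1,1,3) k→(4,4)
  e2=(0,0,1) h→(3,1,4) k→(4,3)
  result₂ = (1 4 4; 1 4 3)
Equal? differ; not commutative

Answer: DOES NOT COMMUTE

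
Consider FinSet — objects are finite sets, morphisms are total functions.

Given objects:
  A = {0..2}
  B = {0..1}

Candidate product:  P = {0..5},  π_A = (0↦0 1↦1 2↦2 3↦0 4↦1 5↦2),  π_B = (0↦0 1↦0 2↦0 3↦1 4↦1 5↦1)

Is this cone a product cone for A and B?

|A|·|B| = 3·2 = 6;  |P| = 6
Check the pairing map k ↦ (π_A(k), π_B(k)):
  0 ↦ (0,0)
  1 ↦ (1,0)
  2 ↦ (2,0)
  3 ↦ (0,1)
  4 ↦ (1,1)
  5 ↦ (2,1)
distinct pairs in image: 6 / 6 needed
  → bijection onto A×B; projections well-typed.

Answer: VALID PRODUCT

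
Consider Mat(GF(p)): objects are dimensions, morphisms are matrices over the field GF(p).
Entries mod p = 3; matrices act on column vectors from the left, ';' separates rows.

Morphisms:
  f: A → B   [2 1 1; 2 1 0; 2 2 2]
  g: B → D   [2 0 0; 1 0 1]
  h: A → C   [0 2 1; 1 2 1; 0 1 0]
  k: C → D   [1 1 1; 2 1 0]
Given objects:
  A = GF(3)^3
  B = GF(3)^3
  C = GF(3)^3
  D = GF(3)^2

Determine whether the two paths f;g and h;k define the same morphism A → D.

Answer: COMMUTES

Work:
1) trace f;g:
  e0=⟨1,0,0⟩ f→⟨2,2,2⟩ g→⟨1,1⟩
  e1=⟨0,1,0⟩ f→⟨1,1,2⟩ g→⟨2,0⟩
  e2=⟨0,0,1⟩ f→⟨1,0,2⟩ g→⟨2,0⟩
  composite₁ = [1 2 2; 1 0 0]
2) trace h;k:
  e0=⟨1,0,0⟩ h→⟨0,1,0⟩ k→⟨1,1⟩
  e1=⟨0,1,0⟩ h→⟨2,2,1⟩ k→⟨2,0⟩
  e2=⟨0,0,1⟩ h→⟨1,1,0⟩ k→⟨2,0⟩
  composite₂ = [1 2 2; 1 0 0]
Equal? equal; square commutes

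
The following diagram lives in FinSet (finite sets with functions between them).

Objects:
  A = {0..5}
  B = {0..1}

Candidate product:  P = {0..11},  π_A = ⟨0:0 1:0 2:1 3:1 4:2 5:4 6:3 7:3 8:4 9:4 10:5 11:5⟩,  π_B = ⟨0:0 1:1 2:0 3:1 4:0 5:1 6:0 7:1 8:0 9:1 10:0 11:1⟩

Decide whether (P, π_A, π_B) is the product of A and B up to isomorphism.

|A|·|B| = 6·2 = 12;  |P| = 12
Check the pairing map k ↦ (π_A(k), π_B(k)):
  0 : (0,0)
  1 : (0,1)
  2 : (1,0)
  3 : (1,1)
  4 : (2,0)
  5 : (4,1)
  6 : (3,0)
  7 : (3,1)
  8 : (4,0)
  9 : (4,1)  ✗ repeats pair of k=5
  10 : (5,0)
  11 : (5,1)
distinct pairs in image: 11 / 12 needed
  → (4,1) hit at k=5 and k=9

Answer: NOT A VALID PRODUCT — duplicate pair at indices 9,5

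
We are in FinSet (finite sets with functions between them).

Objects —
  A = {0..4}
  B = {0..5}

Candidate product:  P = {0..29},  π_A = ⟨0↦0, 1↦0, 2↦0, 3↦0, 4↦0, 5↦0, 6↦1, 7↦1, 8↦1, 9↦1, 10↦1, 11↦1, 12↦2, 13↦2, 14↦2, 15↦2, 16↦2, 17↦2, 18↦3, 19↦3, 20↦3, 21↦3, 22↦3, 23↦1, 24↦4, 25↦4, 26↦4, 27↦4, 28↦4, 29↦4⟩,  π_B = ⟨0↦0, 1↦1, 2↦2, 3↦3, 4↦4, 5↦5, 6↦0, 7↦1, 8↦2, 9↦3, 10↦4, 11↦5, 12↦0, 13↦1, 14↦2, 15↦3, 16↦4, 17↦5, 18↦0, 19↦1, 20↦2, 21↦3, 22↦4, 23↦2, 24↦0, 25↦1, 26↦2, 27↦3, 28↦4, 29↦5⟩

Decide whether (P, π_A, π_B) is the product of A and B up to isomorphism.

Answer: NOT A VALID PRODUCT — duplicate pair at indices 8,23

Trace:
|A|·|B| = 5·6 = 30;  |P| = 30
Check the pairing map k ↦ (π_A(k), π_B(k)):
  0 ↦ (0,0)
  1 ↦ (0,1)
  2 ↦ (0,2)
  3 ↦ (0,3)
  4 ↦ (0,4)
  5 ↦ (0,5)
  6 ↦ (1,0)
  7 ↦ (1,1)
  8 ↦ (1,2)
  9 ↦ (1,3)
  10 ↦ (1,4)
  11 ↦ (1,5)
  12 ↦ (2,0)
  13 ↦ (2,1)
  14 ↦ (2,2)
  15 ↦ (2,3)
  16 ↦ (2,4)
  17 ↦ (2,5)
  18 ↦ (3,0)
  19 ↦ (3,1)
  20 ↦ (3,2)
  21 ↦ (3,3)
  22 ↦ (3,4)
  23 ↦ (1,2)  ✗ repeats pair of k=8
  24 ↦ (4,0)
  25 ↦ (4,1)
  26 ↦ (4,2)
  27 ↦ (4,3)
  28 ↦ (4,4)
  29 ↦ (4,5)
distinct pairs in image: 29 / 30 needed
  → (1,2) hit at k=8 and k=23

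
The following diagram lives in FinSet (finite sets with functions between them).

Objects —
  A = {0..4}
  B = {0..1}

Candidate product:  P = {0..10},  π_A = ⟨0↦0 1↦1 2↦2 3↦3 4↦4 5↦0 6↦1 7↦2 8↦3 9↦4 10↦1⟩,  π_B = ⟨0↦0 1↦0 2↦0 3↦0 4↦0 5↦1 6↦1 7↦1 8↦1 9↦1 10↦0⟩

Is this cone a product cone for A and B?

Answer: NOT A VALID PRODUCT — |P|=11 ≠ |A|·|B|=10

Trace:
|A|·|B| = 5·2 = 10;  |P| = 11
  → cardinalities differ; no bijection possible.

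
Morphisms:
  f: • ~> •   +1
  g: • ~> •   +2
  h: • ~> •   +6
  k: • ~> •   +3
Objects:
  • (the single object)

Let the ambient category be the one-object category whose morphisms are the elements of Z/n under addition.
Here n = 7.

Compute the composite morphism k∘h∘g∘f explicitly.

  0 +1≡1 +2≡3 +6≡2 +3≡5  (mod 7)
composite: +5

Answer: +5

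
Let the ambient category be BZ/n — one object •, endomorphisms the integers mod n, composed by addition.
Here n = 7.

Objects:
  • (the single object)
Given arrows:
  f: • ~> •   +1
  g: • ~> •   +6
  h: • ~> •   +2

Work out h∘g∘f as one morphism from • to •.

Answer: +2

Trace:
  0 +1≡1 +6≡0 +2≡2  (mod 7)
⟦path⟧: +2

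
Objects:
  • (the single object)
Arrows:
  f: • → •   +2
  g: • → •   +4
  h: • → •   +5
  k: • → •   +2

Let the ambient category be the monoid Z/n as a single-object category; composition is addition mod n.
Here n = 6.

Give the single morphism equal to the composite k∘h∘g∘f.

  0 +2≡2 +4≡0 +5≡5 +2≡1  (mod 6)
⟦path⟧: +1

Answer: +1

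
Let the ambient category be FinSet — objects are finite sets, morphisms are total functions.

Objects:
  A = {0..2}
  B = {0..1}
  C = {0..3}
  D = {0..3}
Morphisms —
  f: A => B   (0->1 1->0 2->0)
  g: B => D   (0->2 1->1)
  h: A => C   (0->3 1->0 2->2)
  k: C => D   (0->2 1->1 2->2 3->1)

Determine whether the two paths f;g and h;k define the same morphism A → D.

Answer: COMMUTES

Derivation:
Path 1 = f;g:
  0 f=>1 g=>1
  1 f=>0 g=>2
  2 f=>0 g=>2
  ⟦path⟧₁ = (0->1 1->2 2->2)
Path 2 = h;k:
  0 h=>3 k=>1
  1 h=>0 k=>2
  2 h=>2 k=>2
  ⟦path⟧₂ = (0->1 1->2 2->2)
Equal? equal; square commutes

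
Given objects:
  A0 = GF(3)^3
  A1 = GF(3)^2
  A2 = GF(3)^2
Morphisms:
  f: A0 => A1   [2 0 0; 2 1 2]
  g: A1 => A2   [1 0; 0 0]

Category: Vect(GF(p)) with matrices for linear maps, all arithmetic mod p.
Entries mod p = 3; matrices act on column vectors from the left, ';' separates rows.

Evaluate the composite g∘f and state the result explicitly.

Answer: [2 0 0; 0 0 0]

Work:
  e0=⟨1,0,0⟩ f=>⟨2,2⟩ g=>⟨2,0⟩
  e1=⟨0,1,0⟩ f=>⟨0,1⟩ g=>⟨0,0⟩
  e2=⟨0,0,1⟩ f=>⟨0,2⟩ g=>⟨0,0⟩
composite: [2 0 0; 0 0 0]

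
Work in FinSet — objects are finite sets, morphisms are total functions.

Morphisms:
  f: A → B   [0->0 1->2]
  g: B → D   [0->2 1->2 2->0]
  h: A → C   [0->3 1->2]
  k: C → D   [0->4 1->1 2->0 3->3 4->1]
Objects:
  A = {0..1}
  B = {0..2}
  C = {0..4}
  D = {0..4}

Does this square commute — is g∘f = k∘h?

Along f;g (path 1):
  0 f→0 g→2
  1 f→2 g→0
  ⟦path⟧₁ = [0->2 1->0]
Along h;k (path 2):
  0 h→3 k→3
  1 h→2 k→0
  ⟦path⟧₂ = [0->3 1->0]
Equal? NO — does not commute

Answer: DOES NOT COMMUTE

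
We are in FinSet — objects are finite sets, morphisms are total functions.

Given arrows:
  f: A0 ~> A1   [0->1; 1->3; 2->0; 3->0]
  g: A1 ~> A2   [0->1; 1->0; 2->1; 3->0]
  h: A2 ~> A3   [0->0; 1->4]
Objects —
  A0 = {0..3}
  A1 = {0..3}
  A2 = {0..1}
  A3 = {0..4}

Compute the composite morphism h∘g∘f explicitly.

  0 f~>1 g~>0 h~>0
  1 f~>3 g~>0 h~>0
  2 f~>0 g~>1 h~>4
  3 f~>0 g~>1 h~>4
composite: [0->0; 1->0; 2->4; 3->4]

Answer: [0->0; 1->0; 2->4; 3->4]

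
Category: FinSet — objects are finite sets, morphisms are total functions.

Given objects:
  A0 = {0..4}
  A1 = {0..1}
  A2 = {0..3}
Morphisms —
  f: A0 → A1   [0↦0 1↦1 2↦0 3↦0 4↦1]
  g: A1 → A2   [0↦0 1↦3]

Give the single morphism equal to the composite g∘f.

Answer: [0↦0 1↦3 2↦0 3↦0 4↦3]

Derivation:
  0 f→0 g→0
  1 f→1 g→3
  2 f→0 g→0
  3 f→0 g→0
  4 f→1 g→3
⟦path⟧: [0↦0 1↦3 2↦0 3↦0 4↦3]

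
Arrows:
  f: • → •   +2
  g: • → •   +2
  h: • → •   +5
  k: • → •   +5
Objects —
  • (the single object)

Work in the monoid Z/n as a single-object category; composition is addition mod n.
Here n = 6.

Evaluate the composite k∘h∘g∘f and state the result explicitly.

Answer: +2

Derivation:
  0 +2≡2 +2≡4 +5≡3 +5≡2  (mod 6)
result: +2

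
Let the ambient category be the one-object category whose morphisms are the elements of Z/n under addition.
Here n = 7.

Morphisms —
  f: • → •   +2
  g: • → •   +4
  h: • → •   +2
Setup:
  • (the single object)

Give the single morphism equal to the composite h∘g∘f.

Answer: +1

Trace:
  0 +2≡2 +4≡6 +2≡1  (mod 7)
composite: +1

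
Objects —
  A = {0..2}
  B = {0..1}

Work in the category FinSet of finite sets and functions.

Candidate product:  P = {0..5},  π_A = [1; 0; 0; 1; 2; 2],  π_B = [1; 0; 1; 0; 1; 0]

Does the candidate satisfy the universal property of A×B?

|A|·|B| = 3·2 = 6;  |P| = 6
Check the pairing map k ↦ (π_A(k), π_B(k)):
  0 -> (1,1)
  1 -> (0,0)
  2 -> (0,1)
  3 -> (1,0)
  4 -> (2,1)
  5 -> (2,0)
distinct pairs in image: 6 / 6 needed
  → bijection onto A×B; projections well-typed.

Answer: VALID PRODUCT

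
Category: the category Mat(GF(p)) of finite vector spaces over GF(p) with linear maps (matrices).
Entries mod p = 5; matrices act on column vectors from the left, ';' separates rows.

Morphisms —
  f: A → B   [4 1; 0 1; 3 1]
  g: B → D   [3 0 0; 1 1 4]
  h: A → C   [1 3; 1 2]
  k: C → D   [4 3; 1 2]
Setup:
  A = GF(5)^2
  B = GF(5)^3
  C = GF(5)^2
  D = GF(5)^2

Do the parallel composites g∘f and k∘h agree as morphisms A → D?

Answer: DOES NOT COMMUTE

Trace:
1) trace f;g:
  e0=[1,0] f→[4,0,3] g→[2,1]
  e1=[0,1] f→[1,1,1] g→[3,1]
  composite₁ = [2 3; 1 1]
2) trace h;k:
  e0=[1,0] h→[1,1] k→[2,3]
  e1=[0,1] h→[3,2] k→[3,2]
  composite₂ = [2 3; 3 2]
Equal? differ; not commutative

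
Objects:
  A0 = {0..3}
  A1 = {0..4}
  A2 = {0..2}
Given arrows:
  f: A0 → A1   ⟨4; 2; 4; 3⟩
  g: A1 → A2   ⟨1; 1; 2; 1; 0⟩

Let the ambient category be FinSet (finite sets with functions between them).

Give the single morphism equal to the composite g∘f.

Answer: ⟨0; 2; 0; 1⟩

Trace:
  0 f→4 g→0
  1 f→2 g→2
  2 f→4 g→0
  3 f→3 g→1
composite: ⟨0; 2; 0; 1⟩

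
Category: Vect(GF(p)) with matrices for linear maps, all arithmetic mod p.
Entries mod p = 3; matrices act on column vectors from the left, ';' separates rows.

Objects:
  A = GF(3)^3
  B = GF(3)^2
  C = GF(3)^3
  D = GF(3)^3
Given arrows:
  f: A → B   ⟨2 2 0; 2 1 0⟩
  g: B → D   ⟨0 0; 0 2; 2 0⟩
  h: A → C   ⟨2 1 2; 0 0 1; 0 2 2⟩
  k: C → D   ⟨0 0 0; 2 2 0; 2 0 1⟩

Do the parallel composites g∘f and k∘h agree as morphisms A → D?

Along f;g (path 1):
  e0=⟨1,0,0⟩ f→⟨2,2⟩ g→⟨0,1,1⟩
  e1=⟨0,1,0⟩ f→⟨2,1⟩ g→⟨0,2,1⟩
  e2=⟨0,0,1⟩ f→⟨0,0⟩ g→⟨0,0,0⟩
  result₁ = ⟨0 0 0; 1 2 0; 1 1 0⟩
Along h;k (path 2):
  e0=⟨1,0,0⟩ h→⟨2,0,0⟩ k→⟨0,1,1⟩
  e1=⟨0,1,0⟩ h→⟨1,0,2⟩ k→⟨0,2,1⟩
  e2=⟨0,0,1⟩ h→⟨2,1,2⟩ k→⟨0,0,0⟩
  result₂ = ⟨0 0 0; 1 2 0; 1 1 0⟩
Equal? same morphism ✓

Answer: COMMUTES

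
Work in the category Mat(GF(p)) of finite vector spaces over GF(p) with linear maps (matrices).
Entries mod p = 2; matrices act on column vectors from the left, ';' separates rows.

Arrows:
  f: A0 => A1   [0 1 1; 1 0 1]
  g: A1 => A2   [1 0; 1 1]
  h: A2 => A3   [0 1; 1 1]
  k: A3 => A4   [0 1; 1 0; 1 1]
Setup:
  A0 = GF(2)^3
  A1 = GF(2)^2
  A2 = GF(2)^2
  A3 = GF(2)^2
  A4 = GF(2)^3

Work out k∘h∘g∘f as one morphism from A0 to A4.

  e0=(1,0,0) f=>(0,1) g=>(0,1) h=>(1,1) k=>(1,1,0)
  e1=(0,1,0) f=>(1,0) g=>(1,1) h=>(1,0) k=>(0,1,1)
  e2=(0,0,1) f=>(1,1) g=>(1,0) h=>(0,1) k=>(1,0,1)
result: [1 0 1; 1 1 0; 0 1 1]

Answer: [1 0 1; 1 1 0; 0 1 1]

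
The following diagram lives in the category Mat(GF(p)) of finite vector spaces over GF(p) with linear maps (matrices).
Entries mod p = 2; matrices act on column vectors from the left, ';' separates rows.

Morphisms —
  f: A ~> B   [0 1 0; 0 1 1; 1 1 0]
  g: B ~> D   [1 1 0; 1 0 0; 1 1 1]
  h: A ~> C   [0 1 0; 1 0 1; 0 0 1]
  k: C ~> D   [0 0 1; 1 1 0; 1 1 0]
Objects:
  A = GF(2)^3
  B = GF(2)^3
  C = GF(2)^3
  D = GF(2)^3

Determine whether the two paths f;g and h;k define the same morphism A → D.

Path 1 = f;g:
  e0=(1,0,0) f~>(0,0,1) g~>(0,0,1)
  e1=(0,1,0) f~>(1,1,1) g~>(0,1,1)
  e2=(0,0,1) f~>(0,1,0) g~>(1,0,1)
  composite₁ = [0 0 1; 0 1 0; 1 1 1]
Path 2 = h;k:
  e0=(1,0,0) h~>(0,1,0) k~>(0,1,1)
  e1=(0,1,0) h~>(1,0,0) k~>(0,1,1)
  e2=(0,0,1) h~>(0,1,1) k~>(1,1,1)
  composite₂ = [0 0 1; 1 1 1; 1 1 1]
Equal? distinct morphisms ✗

Answer: DOES NOT COMMUTE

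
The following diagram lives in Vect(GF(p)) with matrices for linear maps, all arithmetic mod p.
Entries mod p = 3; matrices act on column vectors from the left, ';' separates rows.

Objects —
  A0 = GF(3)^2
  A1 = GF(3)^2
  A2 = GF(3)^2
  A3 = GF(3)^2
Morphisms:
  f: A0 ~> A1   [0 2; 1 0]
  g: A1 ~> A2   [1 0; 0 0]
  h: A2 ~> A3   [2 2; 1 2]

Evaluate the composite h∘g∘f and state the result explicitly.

Answer: [0 1; 0 2]

Derivation:
  e0=[1,0] f~>[0,1] g~>[0,0] h~>[0,0]
  e1=[0,1] f~>[2,0] g~>[2,0] h~>[1,2]
⟦path⟧: [0 1; 0 2]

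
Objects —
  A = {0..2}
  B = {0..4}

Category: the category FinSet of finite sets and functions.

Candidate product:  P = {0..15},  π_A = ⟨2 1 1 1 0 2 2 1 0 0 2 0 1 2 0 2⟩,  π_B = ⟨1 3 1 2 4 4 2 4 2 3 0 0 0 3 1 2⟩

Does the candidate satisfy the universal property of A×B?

Answer: NOT A VALID PRODUCT — |P|=16 ≠ |A|·|B|=15

Work:
|A|·|B| = 3·5 = 15;  |P| = 16
  → cardinalities differ; no bijection possible.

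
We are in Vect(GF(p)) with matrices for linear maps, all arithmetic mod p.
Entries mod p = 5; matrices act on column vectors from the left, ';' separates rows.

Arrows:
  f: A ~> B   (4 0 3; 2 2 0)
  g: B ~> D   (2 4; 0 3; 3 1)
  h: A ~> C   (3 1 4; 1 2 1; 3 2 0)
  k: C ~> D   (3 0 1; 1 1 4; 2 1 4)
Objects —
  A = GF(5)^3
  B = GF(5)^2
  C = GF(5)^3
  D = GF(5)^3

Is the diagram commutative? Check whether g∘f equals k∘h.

1) trace f;g:
  e0=(1,0,0) f~>(4,2) g~>(1,1,4)
  e1=(0,1,0) f~>(0,2) g~>(3,1,2)
  e2=(0,0,1) f~>(3,0) g~>(1,0,4)
  composite₁ = (1 3 1; 1 1 0; 4 2 4)
2) trace h;k:
  e0=(1,0,0) h~>(3,1,3) k~>(2,1,4)
  e1=(0,1,0) h~>(1,2,2) k~>(0,1,2)
  e2=(0,0,1) h~>(4,1,0) k~>(2,0,4)
  composite₂ = (2 0 2; 1 1 0; 4 2 4)
Equal? distinct morphisms ✗

Answer: DOES NOT COMMUTE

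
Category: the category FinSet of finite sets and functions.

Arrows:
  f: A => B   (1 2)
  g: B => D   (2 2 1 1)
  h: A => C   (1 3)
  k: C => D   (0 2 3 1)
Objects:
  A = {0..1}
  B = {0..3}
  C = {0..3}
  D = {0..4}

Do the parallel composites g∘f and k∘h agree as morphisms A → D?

Answer: COMMUTES

Derivation:
1) trace f;g:
  0 f=>1 g=>2
  1 f=>2 g=>1
  result₁ = (2 1)
2) trace h;k:
  0 h=>1 k=>2
  1 h=>3 k=>1
  result₂ = (2 1)
Equal? equal; square commutes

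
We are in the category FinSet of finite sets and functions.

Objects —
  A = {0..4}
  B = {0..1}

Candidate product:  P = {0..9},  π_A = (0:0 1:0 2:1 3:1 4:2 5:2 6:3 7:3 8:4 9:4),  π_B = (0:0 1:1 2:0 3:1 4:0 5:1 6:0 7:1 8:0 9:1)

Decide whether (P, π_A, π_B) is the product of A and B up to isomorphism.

Answer: VALID PRODUCT

Work:
|A|·|B| = 5·2 = 10;  |P| = 10
Check the pairing map k ↦ (π_A(k), π_B(k)):
  0 : (0,0)
  1 : (0,1)
  2 : (1,0)
  3 : (1,1)
  4 : (2,0)
  5 : (2,1)
  6 : (3,0)
  7 : (3,1)
  8 : (4,0)
  9 : (4,1)
distinct pairs in image: 10 / 10 needed
  → bijection onto A×B; projections well-typed.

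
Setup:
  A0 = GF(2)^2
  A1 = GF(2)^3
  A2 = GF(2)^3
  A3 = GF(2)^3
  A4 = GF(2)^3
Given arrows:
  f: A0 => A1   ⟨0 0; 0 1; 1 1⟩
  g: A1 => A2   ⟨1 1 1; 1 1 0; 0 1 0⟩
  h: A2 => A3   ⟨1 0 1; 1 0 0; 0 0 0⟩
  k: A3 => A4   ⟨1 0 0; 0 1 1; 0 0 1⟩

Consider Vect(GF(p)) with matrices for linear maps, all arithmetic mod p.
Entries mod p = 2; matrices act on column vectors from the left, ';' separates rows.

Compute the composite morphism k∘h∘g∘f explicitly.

  e0=[1,0] f=>[0,0,1] g=>[1,0,0] h=>[1,1,0] k=>[1,1,0]
  e1=[0,1] f=>[0,1,1] g=>[0,1,1] h=>[1,0,0] k=>[1,0,0]
result: ⟨1 1; 1 0; 0 0⟩

Answer: ⟨1 1; 1 0; 0 0⟩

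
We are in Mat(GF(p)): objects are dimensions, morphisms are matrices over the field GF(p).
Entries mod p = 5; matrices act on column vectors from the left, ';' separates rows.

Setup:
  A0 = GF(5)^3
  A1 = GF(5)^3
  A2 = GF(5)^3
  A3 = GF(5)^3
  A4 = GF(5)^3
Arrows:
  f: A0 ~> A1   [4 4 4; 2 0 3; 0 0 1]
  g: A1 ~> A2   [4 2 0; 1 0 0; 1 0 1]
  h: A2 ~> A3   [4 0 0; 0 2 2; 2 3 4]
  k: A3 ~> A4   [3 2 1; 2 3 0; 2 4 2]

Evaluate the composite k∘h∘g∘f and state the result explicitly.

  e0=(1,0,0) f~>(4,2,0) g~>(0,4,4) h~>(0,1,3) k~>(0,3,0)
  e1=(0,1,0) f~>(4,0,0) g~>(1,4,4) h~>(4,1,0) k~>(4,1,2)
  e2=(0,0,1) f~>(4,3,1) g~>(2,4,0) h~>(3,3,1) k~>(1,0,0)
result: [0 4 1; 3 1 0; 0 2 0]

Answer: [0 4 1; 3 1 0; 0 2 0]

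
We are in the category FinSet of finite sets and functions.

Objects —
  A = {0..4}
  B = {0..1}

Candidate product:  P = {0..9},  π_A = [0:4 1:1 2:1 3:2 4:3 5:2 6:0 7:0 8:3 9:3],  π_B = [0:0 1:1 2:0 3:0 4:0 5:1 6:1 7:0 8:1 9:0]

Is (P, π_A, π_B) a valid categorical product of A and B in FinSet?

|A|·|B| = 5·2 = 10;  |P| = 10
Check the pairing map k ↦ (π_A(k), π_B(k)):
  0 : (4,0)
  1 : (1,1)
  2 : (1,0)
  3 : (2,0)
  4 : (3,0)
  5 : (2,1)
  6 : (0,1)
  7 : (0,0)
  8 : (3,1)
  9 : (3,0)  ✗ repeats pair of k=4
distinct pairs in image: 9 / 10 needed
  → (3,0) hit at k=4 and k=9

Answer: NOT A VALID PRODUCT — duplicate pair at indices 4,9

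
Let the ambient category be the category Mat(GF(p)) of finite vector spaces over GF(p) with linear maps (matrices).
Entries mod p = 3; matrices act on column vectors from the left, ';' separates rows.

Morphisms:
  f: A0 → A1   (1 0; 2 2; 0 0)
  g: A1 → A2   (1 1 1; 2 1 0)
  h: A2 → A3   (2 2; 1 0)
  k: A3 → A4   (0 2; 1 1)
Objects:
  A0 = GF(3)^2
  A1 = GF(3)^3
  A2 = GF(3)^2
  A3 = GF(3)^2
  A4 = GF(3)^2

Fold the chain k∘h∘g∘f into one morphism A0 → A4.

Answer: (0 1; 2 1)

Work:
  e0=(1,0) f→(1,2,0) g→(0,1) h→(2,0) k→(0,2)
  e1=(0,1) f→(0,2,0) g→(2,2) h→(2,2) k→(1,1)
result: (0 1; 2 1)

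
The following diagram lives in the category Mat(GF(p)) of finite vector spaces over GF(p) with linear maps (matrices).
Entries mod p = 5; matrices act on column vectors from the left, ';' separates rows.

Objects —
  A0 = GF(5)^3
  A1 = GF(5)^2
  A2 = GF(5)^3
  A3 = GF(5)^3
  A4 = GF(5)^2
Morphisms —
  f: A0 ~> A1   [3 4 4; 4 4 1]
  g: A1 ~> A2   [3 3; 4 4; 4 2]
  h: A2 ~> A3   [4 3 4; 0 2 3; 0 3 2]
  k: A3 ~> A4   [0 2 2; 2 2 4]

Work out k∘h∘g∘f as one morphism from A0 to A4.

Answer: [0 0 0; 4 4 1]

Derivation:
  e0=⟨1,0,0⟩ f~>⟨3,4⟩ g~>⟨1,3,0⟩ h~>⟨3,1,4⟩ k~>⟨0,4⟩
  e1=⟨0,1,0⟩ f~>⟨4,4⟩ g~>⟨4,2,4⟩ h~>⟨3,1,4⟩ k~>⟨0,4⟩
  e2=⟨0,0,1⟩ f~>⟨4,1⟩ g~>⟨0,0,3⟩ h~>⟨2,4,1⟩ k~>⟨0,1⟩
result: [0 0 0; 4 4 1]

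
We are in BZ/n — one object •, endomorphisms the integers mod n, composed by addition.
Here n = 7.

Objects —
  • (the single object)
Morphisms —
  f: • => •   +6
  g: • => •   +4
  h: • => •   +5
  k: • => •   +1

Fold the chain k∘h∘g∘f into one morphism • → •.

  0 +6≡6 +4≡3 +5≡1 +1≡2  (mod 7)
⟦path⟧: +2

Answer: +2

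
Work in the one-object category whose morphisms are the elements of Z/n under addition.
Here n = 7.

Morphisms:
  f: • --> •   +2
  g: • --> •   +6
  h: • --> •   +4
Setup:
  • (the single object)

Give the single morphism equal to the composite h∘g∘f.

Answer: +5

Trace:
  0 +2≡2 +6≡1 +4≡5  (mod 7)
⟦path⟧: +5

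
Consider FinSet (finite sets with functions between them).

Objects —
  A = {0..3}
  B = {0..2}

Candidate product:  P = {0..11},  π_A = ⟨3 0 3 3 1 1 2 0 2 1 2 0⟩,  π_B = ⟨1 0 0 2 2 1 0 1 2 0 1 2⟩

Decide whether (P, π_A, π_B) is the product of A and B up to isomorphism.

|A|·|B| = 4·3 = 12;  |P| = 12
Check the pairing map k ↦ (π_A(k), π_B(k)):
  0 : (3,1)
  1 : (0,0)
  2 : (3,0)
  3 : (3,2)
  4 : (1,2)
  5 : (1,1)
  6 : (2,0)
  7 : (0,1)
  8 : (2,2)
  9 : (1,0)
  10 : (2,1)
  11 : (0,2)
distinct pairs in image: 12 / 12 needed
  → bijection onto A×B; projections well-typed.

Answer: VALID PRODUCT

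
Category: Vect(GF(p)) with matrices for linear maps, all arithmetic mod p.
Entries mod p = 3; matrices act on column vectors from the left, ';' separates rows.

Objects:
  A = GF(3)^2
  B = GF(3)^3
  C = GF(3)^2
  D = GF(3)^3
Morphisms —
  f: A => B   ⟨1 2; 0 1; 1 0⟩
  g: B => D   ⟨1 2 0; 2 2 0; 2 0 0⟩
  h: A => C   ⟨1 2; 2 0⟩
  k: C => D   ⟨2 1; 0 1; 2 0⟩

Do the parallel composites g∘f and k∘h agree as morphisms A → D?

Answer: COMMUTES

Trace:
Along f;g (path 1):
  e0=⟨1,0⟩ f=>⟨1,0,1⟩ g=>⟨1,2,2⟩
  e1=⟨0,1⟩ f=>⟨2,1,0⟩ g=>⟨1,0,1⟩
  ⟦path⟧₁ = ⟨1 1; 2 0; 2 1⟩
Along h;k (path 2):
  e0=⟨1,0⟩ h=>⟨1,2⟩ k=>⟨1,2,2⟩
  e1=⟨0,1⟩ h=>⟨2,0⟩ k=>⟨1,0,1⟩
  ⟦path⟧₂ = ⟨1 1; 2 0; 2 1⟩
Equal? same morphism ✓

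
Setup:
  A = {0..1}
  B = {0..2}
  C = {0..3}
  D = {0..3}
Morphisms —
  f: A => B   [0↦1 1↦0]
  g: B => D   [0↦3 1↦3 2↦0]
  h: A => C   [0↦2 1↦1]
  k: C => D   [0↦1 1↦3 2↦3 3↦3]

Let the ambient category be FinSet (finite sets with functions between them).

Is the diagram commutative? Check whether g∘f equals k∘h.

1) trace f;g:
  0 f=>1 g=>3
  1 f=>0 g=>3
  result₁ = [0↦3 1↦3]
2) trace h;k:
  0 h=>2 k=>3
  1 h=>1 k=>3
  result₂ = [0↦3 1↦3]
Equal? equal; square commutes

Answer: COMMUTES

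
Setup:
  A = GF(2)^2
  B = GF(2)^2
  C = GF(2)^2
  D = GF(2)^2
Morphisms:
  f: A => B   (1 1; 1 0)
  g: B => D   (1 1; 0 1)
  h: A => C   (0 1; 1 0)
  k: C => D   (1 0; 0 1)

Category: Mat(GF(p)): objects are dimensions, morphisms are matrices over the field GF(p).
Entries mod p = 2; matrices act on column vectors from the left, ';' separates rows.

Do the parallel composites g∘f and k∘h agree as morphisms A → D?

Path 1 = f;g:
  e0=[1,0] f=>[1,1] g=>[0,1]
  e1=[0,1] f=>[1,0] g=>[1,0]
  ⟦path⟧₁ = (0 1; 1 0)
Path 2 = h;k:
  e0=[1,0] h=>[0,1] k=>[0,1]
  e1=[0,1] h=>[1,0] k=>[1,0]
  ⟦path⟧₂ = (0 1; 1 0)
Equal? same morphism ✓

Answer: COMMUTES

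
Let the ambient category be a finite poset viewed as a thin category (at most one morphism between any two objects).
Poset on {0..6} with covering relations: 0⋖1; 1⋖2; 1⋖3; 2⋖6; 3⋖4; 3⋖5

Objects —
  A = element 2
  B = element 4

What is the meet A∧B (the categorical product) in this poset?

{x : x⊑A ∧ x⊑B} = {0,1}  (A=2, B=4)
  0 ⊑ 1
  1 ⊑ 1
glb = 1

Answer: A∧B = 1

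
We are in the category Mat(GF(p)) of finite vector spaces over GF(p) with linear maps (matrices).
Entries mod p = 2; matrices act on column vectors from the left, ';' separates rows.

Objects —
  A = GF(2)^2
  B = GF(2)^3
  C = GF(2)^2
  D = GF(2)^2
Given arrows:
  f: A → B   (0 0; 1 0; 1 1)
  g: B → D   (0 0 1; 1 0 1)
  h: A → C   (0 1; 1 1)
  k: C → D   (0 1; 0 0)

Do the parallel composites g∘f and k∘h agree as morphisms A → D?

Path 1 = f;g:
  e0=[1,0] f→[0,1,1] g→[1,1]
  e1=[0,1] f→[0,0,1] g→[1,1]
  ⟦path⟧₁ = (1 1; 1 1)
Path 2 = h;k:
  e0=[1,0] h→[0,1] k→[1,0]
  e1=[0,1] h→[1,1] k→[1,0]
  ⟦path⟧₂ = (1 1; 0 0)
Equal? NO — does not commute

Answer: DOES NOT COMMUTE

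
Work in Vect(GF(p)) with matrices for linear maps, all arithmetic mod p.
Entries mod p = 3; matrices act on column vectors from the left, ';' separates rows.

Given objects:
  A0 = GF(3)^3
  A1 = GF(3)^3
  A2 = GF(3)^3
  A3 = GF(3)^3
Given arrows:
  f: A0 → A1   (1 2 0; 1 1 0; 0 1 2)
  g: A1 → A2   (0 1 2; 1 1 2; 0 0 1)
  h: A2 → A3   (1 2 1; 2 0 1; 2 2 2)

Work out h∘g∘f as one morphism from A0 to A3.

Answer: (2 2 2; 2 1 1; 0 0 2)

Work:
  e0=⟨1,0,0⟩ f→⟨1,1,0⟩ g→⟨1,2,0⟩ h→⟨2,2,0⟩
  e1=⟨0,1,0⟩ f→⟨2,1,1⟩ g→⟨0,2,1⟩ h→⟨2,1,0⟩
  e2=⟨0,0,1⟩ f→⟨0,0,2⟩ g→⟨1,1,2⟩ h→⟨2,1,2⟩
result: (2 2 2; 2 1 1; 0 0 2)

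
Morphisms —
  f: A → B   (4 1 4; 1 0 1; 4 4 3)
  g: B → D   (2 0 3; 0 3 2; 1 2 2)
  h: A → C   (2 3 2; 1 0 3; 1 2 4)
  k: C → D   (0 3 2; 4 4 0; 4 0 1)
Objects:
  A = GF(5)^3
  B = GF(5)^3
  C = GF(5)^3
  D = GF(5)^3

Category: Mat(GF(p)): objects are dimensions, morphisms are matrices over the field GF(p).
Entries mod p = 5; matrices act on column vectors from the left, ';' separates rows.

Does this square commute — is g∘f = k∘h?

Path 1 = f;g:
  e0=⟨1,0,0⟩ f→⟨4,1,4⟩ g→⟨0,1,4⟩
  e1=⟨0,1,0⟩ f→⟨1,0,4⟩ g→⟨4,3,4⟩
  e2=⟨0,0,1⟩ f→⟨4,1,3⟩ g→⟨2,4,2⟩
  ⟦path⟧₁ = (0 4 2; 1 3 4; 4 4 2)
Path 2 = h;k:
  e0=⟨1,0,0⟩ h→⟨2,1,1⟩ k→⟨0,2,4⟩
  e1=⟨0,1,0⟩ h→⟨3,0,2⟩ k→⟨4,2,4⟩
  e2=⟨0,0,1⟩ h→⟨2,3,4⟩ k→⟨2,0,2⟩
  ⟦path⟧₂ = (0 4 2; 2 2 0; 4 4 2)
Equal? differ; not commutative

Answer: DOES NOT COMMUTE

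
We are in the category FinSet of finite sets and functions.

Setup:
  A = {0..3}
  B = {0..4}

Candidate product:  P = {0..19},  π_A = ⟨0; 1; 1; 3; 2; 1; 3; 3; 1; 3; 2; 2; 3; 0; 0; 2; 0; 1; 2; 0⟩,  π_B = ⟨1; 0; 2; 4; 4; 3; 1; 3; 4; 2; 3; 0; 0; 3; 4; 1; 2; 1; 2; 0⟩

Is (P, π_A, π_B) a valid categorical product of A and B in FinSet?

Answer: VALID PRODUCT

Trace:
|A|·|B| = 4·5 = 20;  |P| = 20
Check the pairing map k ↦ (π_A(k), π_B(k)):
  0 -> (0,1)
  1 -> (1,0)
  2 -> (1,2)
  3 -> (3,4)
  4 -> (2,4)
  5 -> (1,3)
  6 -> (3,1)
  7 -> (3,3)
  8 -> (1,4)
  9 -> (3,2)
  10 -> (2,3)
  11 -> (2,0)
  12 -> (3,0)
  13 -> (0,3)
  14 -> (0,4)
  15 -> (2,1)
  16 -> (0,2)
  17 -> (1,1)
  18 -> (2,2)
  19 -> (0,0)
distinct pairs in image: 20 / 20 needed
  → bijection onto A×B; projections well-typed.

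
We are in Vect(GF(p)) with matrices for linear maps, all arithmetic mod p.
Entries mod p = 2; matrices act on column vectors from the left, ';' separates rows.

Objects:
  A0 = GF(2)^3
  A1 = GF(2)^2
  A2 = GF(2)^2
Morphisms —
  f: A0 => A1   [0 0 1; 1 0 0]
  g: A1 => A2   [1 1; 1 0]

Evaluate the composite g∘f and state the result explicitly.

  e0=(1,0,0) f=>(0,1) g=>(1,0)
  e1=(0,1,0) f=>(0,0) g=>(0,0)
  e2=(0,0,1) f=>(1,0) g=>(1,1)
⟦path⟧: [1 0 1; 0 0 1]

Answer: [1 0 1; 0 0 1]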